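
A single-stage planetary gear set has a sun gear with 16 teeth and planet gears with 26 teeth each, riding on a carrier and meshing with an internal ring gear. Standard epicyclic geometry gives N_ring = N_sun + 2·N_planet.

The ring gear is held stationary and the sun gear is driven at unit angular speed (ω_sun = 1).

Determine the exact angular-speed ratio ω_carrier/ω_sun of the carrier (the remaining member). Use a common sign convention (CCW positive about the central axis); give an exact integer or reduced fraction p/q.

4/21

N_ring = 16 + 2·26 = 68
16(ω_s−ω_c) = −68(ω_r−ω_c),  ω_r=0, ω_s=1
16(1−ω_c) = −68(0−ω_c)  ⇒  84ω_c = 16  ⇒  ω_c = 4/21
ω_c/ω_s = 4/21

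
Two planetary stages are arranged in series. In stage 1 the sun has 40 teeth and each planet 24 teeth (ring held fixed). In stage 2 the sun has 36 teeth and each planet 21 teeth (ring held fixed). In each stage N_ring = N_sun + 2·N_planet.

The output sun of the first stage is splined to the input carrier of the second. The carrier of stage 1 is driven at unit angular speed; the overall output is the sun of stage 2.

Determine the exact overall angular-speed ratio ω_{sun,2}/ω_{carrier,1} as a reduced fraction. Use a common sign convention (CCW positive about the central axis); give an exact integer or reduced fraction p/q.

152/15

Stage 1: N_ring = 40 + 2·24 = 88
Stage 1: 40(ω_s−ω_c) = −88(ω_r−ω_c),  ω_r=0, ω_c=1
Stage 1: ω_s = 1 − (88/40)(0−1) = 16/5
  ⇒ ω_s¹/ω_c¹ = 16/5
Stage 2: N_ring = 36 + 2·21 = 78
Stage 2: 36(ω_s−ω_c) = −78(ω_r−ω_c),  ω_r=0, ω_c=1
Stage 2: ω_s = 1 − (78/36)(0−1) = 19/6
  ⇒ ω_s²/ω_c² = 19/6
Coupling ω_c² = ω_s¹ ⇒ overall = 16/5 × 19/6 = 152/15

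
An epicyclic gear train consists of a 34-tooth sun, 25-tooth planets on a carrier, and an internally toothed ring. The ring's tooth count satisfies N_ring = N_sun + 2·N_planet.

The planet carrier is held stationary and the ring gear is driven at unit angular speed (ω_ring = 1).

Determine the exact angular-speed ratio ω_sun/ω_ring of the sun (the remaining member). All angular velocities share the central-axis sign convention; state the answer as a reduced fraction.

-42/17

N_ring = 34 + 2·25 = 84
34(ω_s−ω_c) = −84(ω_r−ω_c),  ω_c=0, ω_r=1
ω_s = 0 − (84/34)(1−0) = -42/17
ω_s/ω_r = -42/17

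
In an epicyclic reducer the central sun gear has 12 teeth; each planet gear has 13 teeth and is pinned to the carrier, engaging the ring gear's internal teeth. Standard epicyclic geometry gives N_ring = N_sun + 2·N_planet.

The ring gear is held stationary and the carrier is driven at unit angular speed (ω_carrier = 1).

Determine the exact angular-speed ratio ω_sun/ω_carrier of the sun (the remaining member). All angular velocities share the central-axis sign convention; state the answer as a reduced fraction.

25/6

N_ring = 12 + 2·13 = 38
12(ω_s−ω_c) = −38(ω_r−ω_c),  ω_r=0, ω_c=1
ω_s = 1 − (38/12)(0−1) = 25/6
ω_s/ω_c = 25/6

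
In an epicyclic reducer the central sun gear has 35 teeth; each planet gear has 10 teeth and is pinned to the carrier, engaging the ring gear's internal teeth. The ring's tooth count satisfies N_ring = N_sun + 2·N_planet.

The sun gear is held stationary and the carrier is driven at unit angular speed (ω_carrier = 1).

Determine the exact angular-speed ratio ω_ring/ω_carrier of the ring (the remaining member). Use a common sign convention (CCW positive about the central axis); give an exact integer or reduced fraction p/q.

18/11

N_ring = 35 + 2·10 = 55
35(ω_s−ω_c) = −55(ω_r−ω_c),  ω_s=0, ω_c=1
ω_r = 1 − (35/55)(0−1) = 18/11
ω_r/ω_c = 18/11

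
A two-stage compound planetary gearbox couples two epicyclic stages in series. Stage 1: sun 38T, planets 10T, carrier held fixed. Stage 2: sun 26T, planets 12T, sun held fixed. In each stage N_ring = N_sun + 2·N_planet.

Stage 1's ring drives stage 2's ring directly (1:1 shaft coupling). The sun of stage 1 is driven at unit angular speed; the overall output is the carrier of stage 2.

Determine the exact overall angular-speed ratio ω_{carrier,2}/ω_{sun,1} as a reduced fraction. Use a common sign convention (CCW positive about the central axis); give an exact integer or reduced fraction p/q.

-25/58

Stage 1: N_ring = 38 + 2·10 = 58
Stage 1: 38(ω_s−ω_c) = −58(ω_r−ω_c),  ω_c=0, ω_s=1
Stage 1: ω_r = 0 − (38/58)(1−0) = -19/29
  ⇒ ω_r¹/ω_s¹ = -19/29
Stage 2: N_ring = 26 + 2·12 = 50
Stage 2: 26(ω_s−ω_c) = −50(ω_r−ω_c),  ω_s=0, ω_r=1
Stage 2: 26(0−ω_c) = −50(1−ω_c)  ⇒  76ω_c = 50  ⇒  ω_c = 25/38
  ⇒ ω_c²/ω_r² = 25/38
Coupling ω_r² = ω_r¹ ⇒ overall = -19/29 × 25/38 = -25/58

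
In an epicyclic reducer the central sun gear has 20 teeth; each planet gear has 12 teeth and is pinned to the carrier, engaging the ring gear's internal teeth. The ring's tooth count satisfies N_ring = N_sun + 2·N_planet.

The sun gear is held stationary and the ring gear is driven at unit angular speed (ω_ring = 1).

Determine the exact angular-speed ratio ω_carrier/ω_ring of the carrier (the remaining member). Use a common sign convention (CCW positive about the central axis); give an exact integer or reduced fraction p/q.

N_ring = 20 + 2·12 = 44
20(ω_s−ω_c) = −44(ω_r−ω_c),  ω_s=0, ω_r=1
20(0−ω_c) = −44(1−ω_c)  ⇒  64ω_c = 44  ⇒  ω_c = 11/16
ω_c/ω_r = 11/16

11/16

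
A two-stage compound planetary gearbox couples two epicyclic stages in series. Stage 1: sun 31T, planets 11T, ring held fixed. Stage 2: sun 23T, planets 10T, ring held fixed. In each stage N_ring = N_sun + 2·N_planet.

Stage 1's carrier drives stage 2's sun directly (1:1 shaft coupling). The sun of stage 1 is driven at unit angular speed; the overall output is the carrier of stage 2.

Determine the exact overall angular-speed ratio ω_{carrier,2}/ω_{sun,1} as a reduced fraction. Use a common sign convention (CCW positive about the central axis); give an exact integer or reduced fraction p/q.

713/5544

Stage 1: N_ring = 31 + 2·11 = 53
Stage 1: 31(ω_s−ω_c) = −53(ω_r−ω_c),  ω_r=0, ω_s=1
Stage 1: 31(1−ω_c) = −53(0−ω_c)  ⇒  84ω_c = 31  ⇒  ω_c = 31/84
  ⇒ ω_c¹/ω_s¹ = 31/84
Stage 2: N_ring = 23 + 2·10 = 43
Stage 2: 23(ω_s−ω_c) = −43(ω_r−ω_c),  ω_r=0, ω_s=1
Stage 2: 23(1−ω_c) = −43(0−ω_c)  ⇒  66ω_c = 23  ⇒  ω_c = 23/66
  ⇒ ω_c²/ω_s² = 23/66
Coupling ω_s² = ω_c¹ ⇒ overall = 31/84 × 23/66 = 713/5544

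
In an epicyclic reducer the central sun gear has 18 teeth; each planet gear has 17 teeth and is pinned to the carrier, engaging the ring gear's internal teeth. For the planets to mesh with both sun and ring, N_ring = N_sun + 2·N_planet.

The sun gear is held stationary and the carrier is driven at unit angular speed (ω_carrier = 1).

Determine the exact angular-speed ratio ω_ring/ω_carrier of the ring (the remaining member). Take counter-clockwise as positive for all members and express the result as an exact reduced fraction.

35/26

N_ring = 18 + 2·17 = 52
18(ω_s−ω_c) = −52(ω_r−ω_c),  ω_s=0, ω_c=1
ω_r = 1 − (18/52)(0−1) = 35/26
ω_r/ω_c = 35/26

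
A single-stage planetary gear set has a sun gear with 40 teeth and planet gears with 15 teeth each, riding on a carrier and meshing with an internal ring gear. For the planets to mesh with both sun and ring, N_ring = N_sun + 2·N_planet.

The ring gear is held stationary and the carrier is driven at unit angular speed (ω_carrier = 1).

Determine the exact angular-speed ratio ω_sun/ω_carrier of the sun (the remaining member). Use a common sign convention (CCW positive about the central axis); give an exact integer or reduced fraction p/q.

N_ring = 40 + 2·15 = 70
40(ω_s−ω_c) = −70(ω_r−ω_c),  ω_r=0, ω_c=1
ω_s = 1 − (70/40)(0−1) = 11/4
ω_s/ω_c = 11/4

11/4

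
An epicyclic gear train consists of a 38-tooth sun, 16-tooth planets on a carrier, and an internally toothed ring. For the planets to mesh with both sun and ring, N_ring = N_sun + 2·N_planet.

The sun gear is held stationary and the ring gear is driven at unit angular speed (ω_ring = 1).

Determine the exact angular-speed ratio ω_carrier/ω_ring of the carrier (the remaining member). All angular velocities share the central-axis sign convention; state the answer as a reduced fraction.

N_ring = 38 + 2·16 = 70
38(ω_s−ω_c) = −70(ω_r−ω_c),  ω_s=0, ω_r=1
38(0−ω_c) = −70(1−ω_c)  ⇒  108ω_c = 70  ⇒  ω_c = 35/54
ω_c/ω_r = 35/54

35/54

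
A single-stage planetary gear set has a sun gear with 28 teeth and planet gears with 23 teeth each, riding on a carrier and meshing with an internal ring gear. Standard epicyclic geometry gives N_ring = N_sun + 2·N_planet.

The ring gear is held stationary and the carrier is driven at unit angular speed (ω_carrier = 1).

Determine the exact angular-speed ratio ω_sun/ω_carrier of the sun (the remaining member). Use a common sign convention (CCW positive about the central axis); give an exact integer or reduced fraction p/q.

51/14

N_ring = 28 + 2·23 = 74
28(ω_s−ω_c) = −74(ω_r−ω_c),  ω_r=0, ω_c=1
ω_s = 1 − (74/28)(0−1) = 51/14
ω_s/ω_c = 51/14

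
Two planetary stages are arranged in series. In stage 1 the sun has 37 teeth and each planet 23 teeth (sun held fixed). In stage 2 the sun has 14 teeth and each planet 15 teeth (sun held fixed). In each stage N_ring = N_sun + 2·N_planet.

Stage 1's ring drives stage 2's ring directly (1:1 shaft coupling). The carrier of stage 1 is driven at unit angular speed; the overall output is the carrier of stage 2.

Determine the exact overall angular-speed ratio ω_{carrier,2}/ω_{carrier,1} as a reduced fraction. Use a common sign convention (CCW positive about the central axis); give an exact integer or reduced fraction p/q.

2640/2407

Stage 1: N_ring = 37 + 2·23 = 83
Stage 1: 37(ω_s−ω_c) = −83(ω_r−ω_c),  ω_s=0, ω_c=1
Stage 1: ω_r = 1 − (37/83)(0−1) = 120/83
  ⇒ ω_r¹/ω_c¹ = 120/83
Stage 2: N_ring = 14 + 2·15 = 44
Stage 2: 14(ω_s−ω_c) = −44(ω_r−ω_c),  ω_s=0, ω_r=1
Stage 2: 14(0−ω_c) = −44(1−ω_c)  ⇒  58ω_c = 44  ⇒  ω_c = 22/29
  ⇒ ω_c²/ω_r² = 22/29
Coupling ω_r² = ω_r¹ ⇒ overall = 120/83 × 22/29 = 2640/2407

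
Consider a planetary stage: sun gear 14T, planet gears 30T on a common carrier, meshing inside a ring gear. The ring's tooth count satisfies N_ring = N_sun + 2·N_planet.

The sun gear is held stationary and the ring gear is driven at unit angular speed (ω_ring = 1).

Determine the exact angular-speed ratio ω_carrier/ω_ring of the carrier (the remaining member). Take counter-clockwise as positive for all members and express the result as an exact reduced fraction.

37/44

N_ring = 14 + 2·30 = 74
14(ω_s−ω_c) = −74(ω_r−ω_c),  ω_s=0, ω_r=1
14(0−ω_c) = −74(1−ω_c)  ⇒  88ω_c = 74  ⇒  ω_c = 37/44
ω_c/ω_r = 37/44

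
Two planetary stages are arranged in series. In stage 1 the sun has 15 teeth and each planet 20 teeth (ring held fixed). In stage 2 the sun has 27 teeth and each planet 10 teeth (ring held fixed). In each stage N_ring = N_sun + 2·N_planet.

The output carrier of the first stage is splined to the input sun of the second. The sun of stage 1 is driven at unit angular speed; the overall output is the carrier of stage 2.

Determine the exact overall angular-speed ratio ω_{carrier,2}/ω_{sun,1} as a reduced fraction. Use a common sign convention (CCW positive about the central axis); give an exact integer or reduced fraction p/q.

81/1036

Stage 1: N_ring = 15 + 2·20 = 55
Stage 1: 15(ω_s−ω_c) = −55(ω_r−ω_c),  ω_r=0, ω_s=1
Stage 1: 15(1−ω_c) = −55(0−ω_c)  ⇒  70ω_c = 15  ⇒  ω_c = 3/14
  ⇒ ω_c¹/ω_s¹ = 3/14
Stage 2: N_ring = 27 + 2·10 = 47
Stage 2: 27(ω_s−ω_c) = −47(ω_r−ω_c),  ω_r=0, ω_s=1
Stage 2: 27(1−ω_c) = −47(0−ω_c)  ⇒  74ω_c = 27  ⇒  ω_c = 27/74
  ⇒ ω_c²/ω_s² = 27/74
Coupling ω_s² = ω_c¹ ⇒ overall = 3/14 × 27/74 = 81/1036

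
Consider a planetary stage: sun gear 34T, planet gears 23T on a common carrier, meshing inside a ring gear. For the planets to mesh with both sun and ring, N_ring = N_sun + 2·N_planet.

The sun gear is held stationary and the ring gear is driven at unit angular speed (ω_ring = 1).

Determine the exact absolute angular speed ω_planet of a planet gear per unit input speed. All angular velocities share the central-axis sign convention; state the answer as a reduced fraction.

40/23

N_ring = 34 + 2·23 = 80
34(ω_s−ω_c) = −80(ω_r−ω_c),  ω_s=0, ω_r=1
34(0−ω_c) = −80(1−ω_c)  ⇒  114ω_c = 80  ⇒  ω_c = 40/57
sun–planet: 34·(0−40/57) = −23·(ω_p−ω_c)  ⇒  ω_p−ω_c = −(34/23)·(-40/57) = 1360/1311
ω_p = 40/57 + 1360/1311 = 40/23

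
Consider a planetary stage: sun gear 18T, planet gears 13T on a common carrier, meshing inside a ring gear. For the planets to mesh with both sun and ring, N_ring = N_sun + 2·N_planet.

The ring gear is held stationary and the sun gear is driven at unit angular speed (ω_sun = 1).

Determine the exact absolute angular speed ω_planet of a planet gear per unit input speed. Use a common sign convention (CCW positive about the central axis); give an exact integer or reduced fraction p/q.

N_ring = 18 + 2·13 = 44
18(ω_s−ω_c) = −44(ω_r−ω_c),  ω_r=0, ω_s=1
18(1−ω_c) = −44(0−ω_c)  ⇒  62ω_c = 18  ⇒  ω_c = 9/31
sun–planet: 18·(1−9/31) = −13·(ω_p−ω_c)  ⇒  ω_p−ω_c = −(18/13)·(22/31) = -396/403
ω_p = 9/31 − 396/403 = -9/13

-9/13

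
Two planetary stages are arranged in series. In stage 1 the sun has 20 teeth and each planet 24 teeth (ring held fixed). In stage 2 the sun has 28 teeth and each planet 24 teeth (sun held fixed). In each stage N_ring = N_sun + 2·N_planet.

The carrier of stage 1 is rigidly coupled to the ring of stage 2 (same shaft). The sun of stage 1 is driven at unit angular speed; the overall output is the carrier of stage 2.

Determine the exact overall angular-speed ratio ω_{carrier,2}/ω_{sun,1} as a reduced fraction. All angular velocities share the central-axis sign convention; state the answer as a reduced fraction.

Stage 1: N_ring = 20 + 2·24 = 68
Stage 1: 20(ω_s−ω_c) = −68(ω_r−ω_c),  ω_r=0, ω_s=1
Stage 1: 20(1−ω_c) = −68(0−ω_c)  ⇒  88ω_c = 20  ⇒  ω_c = 5/22
  ⇒ ω_c¹/ω_s¹ = 5/22
Stage 2: N_ring = 28 + 2·24 = 76
Stage 2: 28(ω_s−ω_c) = −76(ω_r−ω_c),  ω_s=0, ω_r=1
Stage 2: 28(0−ω_c) = −76(1−ω_c)  ⇒  104ω_c = 76  ⇒  ω_c = 19/26
  ⇒ ω_c²/ω_r² = 19/26
Coupling ω_r² = ω_c¹ ⇒ overall = 5/22 × 19/26 = 95/572

95/572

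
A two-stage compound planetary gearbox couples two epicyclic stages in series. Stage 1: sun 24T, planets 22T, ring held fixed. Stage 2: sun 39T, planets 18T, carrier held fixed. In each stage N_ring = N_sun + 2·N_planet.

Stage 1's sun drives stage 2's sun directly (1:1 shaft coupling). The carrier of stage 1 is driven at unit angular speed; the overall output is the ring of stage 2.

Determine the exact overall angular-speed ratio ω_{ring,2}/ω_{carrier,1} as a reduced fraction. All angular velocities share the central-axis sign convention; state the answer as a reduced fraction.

Stage 1: N_ring = 24 + 2·22 = 68
Stage 1: 24(ω_s−ω_c) = −68(ω_r−ω_c),  ω_r=0, ω_c=1
Stage 1: ω_s = 1 − (68/24)(0−1) = 23/6
  ⇒ ω_s¹/ω_c¹ = 23/6
Stage 2: N_ring = 39 + 2·18 = 75
Stage 2: 39(ω_s−ω_c) = −75(ω_r−ω_c),  ω_c=0, ω_s=1
Stage 2: ω_r = 0 − (39/75)(1−0) = -13/25
  ⇒ ω_r²/ω_s² = -13/25
Coupling ω_s² = ω_s¹ ⇒ overall = 23/6 × -13/25 = -299/150

-299/150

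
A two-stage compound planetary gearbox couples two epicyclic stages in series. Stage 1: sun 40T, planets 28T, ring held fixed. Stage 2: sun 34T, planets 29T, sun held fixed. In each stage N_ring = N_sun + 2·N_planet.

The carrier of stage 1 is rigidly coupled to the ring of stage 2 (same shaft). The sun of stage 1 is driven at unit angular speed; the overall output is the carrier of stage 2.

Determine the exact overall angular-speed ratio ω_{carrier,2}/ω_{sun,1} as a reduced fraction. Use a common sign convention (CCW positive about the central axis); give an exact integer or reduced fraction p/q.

230/1071

Stage 1: N_ring = 40 + 2·28 = 96
Stage 1: 40(ω_s−ω_c) = −96(ω_r−ω_c),  ω_r=0, ω_s=1
Stage 1: 40(1−ω_c) = −96(0−ω_c)  ⇒  136ω_c = 40  ⇒  ω_c = 5/17
  ⇒ ω_c¹/ω_s¹ = 5/17
Stage 2: N_ring = 34 + 2·29 = 92
Stage 2: 34(ω_s−ω_c) = −92(ω_r−ω_c),  ω_s=0, ω_r=1
Stage 2: 34(0−ω_c) = −92(1−ω_c)  ⇒  126ω_c = 92  ⇒  ω_c = 46/63
  ⇒ ω_c²/ω_r² = 46/63
Coupling ω_r² = ω_c¹ ⇒ overall = 5/17 × 46/63 = 230/1071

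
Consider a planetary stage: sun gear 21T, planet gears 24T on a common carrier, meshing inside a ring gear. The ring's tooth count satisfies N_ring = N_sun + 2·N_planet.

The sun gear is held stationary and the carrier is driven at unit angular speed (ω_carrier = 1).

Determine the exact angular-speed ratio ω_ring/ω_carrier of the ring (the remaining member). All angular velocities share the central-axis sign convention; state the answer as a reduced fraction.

30/23

N_ring = 21 + 2·24 = 69
21(ω_s−ω_c) = −69(ω_r−ω_c),  ω_s=0, ω_c=1
ω_r = 1 − (21/69)(0−1) = 30/23
ω_r/ω_c = 30/23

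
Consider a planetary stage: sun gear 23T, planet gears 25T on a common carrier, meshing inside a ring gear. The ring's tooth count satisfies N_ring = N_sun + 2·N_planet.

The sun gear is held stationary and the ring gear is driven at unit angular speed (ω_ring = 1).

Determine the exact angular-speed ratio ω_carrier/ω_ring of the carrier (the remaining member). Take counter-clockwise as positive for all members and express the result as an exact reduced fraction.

73/96

N_ring = 23 + 2·25 = 73
23(ω_s−ω_c) = −73(ω_r−ω_c),  ω_s=0, ω_r=1
23(0−ω_c) = −73(1−ω_c)  ⇒  96ω_c = 73  ⇒  ω_c = 73/96
ω_c/ω_r = 73/96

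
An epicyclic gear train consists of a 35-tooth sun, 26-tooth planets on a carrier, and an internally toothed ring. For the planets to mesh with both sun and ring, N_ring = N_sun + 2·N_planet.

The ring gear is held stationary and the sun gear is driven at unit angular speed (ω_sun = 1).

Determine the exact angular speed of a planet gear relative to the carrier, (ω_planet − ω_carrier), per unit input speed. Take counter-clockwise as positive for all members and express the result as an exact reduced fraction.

N_ring = 35 + 2·26 = 87
35(ω_s−ω_c) = −87(ω_r−ω_c),  ω_r=0, ω_s=1
35(1−ω_c) = −87(0−ω_c)  ⇒  122ω_c = 35  ⇒  ω_c = 35/122
sun–planet: 35·(1−35/122) = −26·(ω_p−ω_c)  ⇒  ω_p−ω_c = −(35/26)·(87/122) = -3045/3172

-3045/3172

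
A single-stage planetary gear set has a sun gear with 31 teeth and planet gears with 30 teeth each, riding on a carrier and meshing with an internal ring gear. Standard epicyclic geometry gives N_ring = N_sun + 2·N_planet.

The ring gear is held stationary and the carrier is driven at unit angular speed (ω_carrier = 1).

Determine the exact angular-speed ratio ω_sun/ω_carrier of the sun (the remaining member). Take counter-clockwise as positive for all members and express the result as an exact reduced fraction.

122/31

N_ring = 31 + 2·30 = 91
31(ω_s−ω_c) = −91(ω_r−ω_c),  ω_r=0, ω_c=1
ω_s = 1 − (91/31)(0−1) = 122/31
ω_s/ω_c = 122/31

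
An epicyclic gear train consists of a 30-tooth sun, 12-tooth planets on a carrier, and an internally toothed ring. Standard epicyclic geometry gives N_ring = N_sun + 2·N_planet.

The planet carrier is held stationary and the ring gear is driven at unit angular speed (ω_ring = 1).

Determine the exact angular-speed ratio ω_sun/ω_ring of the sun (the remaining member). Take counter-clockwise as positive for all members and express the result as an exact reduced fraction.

-9/5

N_ring = 30 + 2·12 = 54
30(ω_s−ω_c) = −54(ω_r−ω_c),  ω_c=0, ω_r=1
ω_s = 0 − (54/30)(1−0) = -9/5
ω_s/ω_r = -9/5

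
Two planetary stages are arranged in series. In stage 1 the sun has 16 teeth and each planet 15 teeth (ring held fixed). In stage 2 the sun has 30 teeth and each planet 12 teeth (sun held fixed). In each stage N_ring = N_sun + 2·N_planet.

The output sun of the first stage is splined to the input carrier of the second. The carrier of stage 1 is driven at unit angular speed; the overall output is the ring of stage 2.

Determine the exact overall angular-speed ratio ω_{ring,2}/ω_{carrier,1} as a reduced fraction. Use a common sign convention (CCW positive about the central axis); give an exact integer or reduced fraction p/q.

Stage 1: N_ring = 16 + 2·15 = 46
Stage 1: 16(ω_s−ω_c) = −46(ω_r−ω_c),  ω_r=0, ω_c=1
Stage 1: ω_s = 1 − (46/16)(0−1) = 31/8
  ⇒ ω_s¹/ω_c¹ = 31/8
Stage 2: N_ring = 30 + 2·12 = 54
Stage 2: 30(ω_s−ω_c) = −54(ω_r−ω_c),  ω_s=0, ω_c=1
Stage 2: ω_r = 1 − (30/54)(0−1) = 14/9
  ⇒ ω_r²/ω_c² = 14/9
Coupling ω_c² = ω_s¹ ⇒ overall = 31/8 × 14/9 = 217/36

217/36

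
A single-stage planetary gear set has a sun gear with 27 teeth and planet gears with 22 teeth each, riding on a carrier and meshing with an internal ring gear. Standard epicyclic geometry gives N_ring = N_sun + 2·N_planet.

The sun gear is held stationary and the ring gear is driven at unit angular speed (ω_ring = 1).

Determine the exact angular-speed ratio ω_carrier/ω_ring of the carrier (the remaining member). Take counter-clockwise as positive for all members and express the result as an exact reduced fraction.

71/98

N_ring = 27 + 2·22 = 71
27(ω_s−ω_c) = −71(ω_r−ω_c),  ω_s=0, ω_r=1
27(0−ω_c) = −71(1−ω_c)  ⇒  98ω_c = 71  ⇒  ω_c = 71/98
ω_c/ω_r = 71/98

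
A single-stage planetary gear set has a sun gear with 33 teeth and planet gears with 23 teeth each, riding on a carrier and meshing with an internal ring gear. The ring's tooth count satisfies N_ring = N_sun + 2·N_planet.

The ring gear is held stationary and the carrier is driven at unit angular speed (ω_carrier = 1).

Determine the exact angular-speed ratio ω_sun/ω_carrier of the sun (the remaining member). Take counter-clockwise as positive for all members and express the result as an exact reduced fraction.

N_ring = 33 + 2·23 = 79
33(ω_s−ω_c) = −79(ω_r−ω_c),  ω_r=0, ω_c=1
ω_s = 1 − (79/33)(0−1) = 112/33
ω_s/ω_c = 112/33

112/33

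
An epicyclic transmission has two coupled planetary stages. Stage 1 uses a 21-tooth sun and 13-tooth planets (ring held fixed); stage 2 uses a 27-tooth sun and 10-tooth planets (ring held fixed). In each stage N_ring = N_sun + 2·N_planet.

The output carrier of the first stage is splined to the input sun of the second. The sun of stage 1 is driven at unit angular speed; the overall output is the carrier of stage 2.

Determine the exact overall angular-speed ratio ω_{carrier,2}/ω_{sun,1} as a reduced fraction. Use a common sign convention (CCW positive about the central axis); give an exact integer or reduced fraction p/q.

Stage 1: N_ring = 21 + 2·13 = 47
Stage 1: 21(ω_s−ω_c) = −47(ω_r−ω_c),  ω_r=0, ω_s=1
Stage 1: 21(1−ω_c) = −47(0−ω_c)  ⇒  68ω_c = 21  ⇒  ω_c = 21/68
  ⇒ ω_c¹/ω_s¹ = 21/68
Stage 2: N_ring = 27 + 2·10 = 47
Stage 2: 27(ω_s−ω_c) = −47(ω_r−ω_c),  ω_r=0, ω_s=1
Stage 2: 27(1−ω_c) = −47(0−ω_c)  ⇒  74ω_c = 27  ⇒  ω_c = 27/74
  ⇒ ω_c²/ω_s² = 27/74
Coupling ω_s² = ω_c¹ ⇒ overall = 21/68 × 27/74 = 567/5032

567/5032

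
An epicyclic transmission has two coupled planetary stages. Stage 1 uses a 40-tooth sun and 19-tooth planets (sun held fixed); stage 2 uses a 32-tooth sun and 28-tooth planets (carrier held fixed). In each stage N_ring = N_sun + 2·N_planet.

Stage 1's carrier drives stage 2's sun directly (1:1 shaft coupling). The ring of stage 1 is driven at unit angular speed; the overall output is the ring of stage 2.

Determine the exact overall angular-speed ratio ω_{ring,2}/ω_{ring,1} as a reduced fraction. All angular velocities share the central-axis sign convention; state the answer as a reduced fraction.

Stage 1: N_ring = 40 + 2·19 = 78
Stage 1: 40(ω_s−ω_c) = −78(ω_r−ω_c),  ω_s=0, ω_r=1
Stage 1: 40(0−ω_c) = −78(1−ω_c)  ⇒  118ω_c = 78  ⇒  ω_c = 39/59
  ⇒ ω_c¹/ω_r¹ = 39/59
Stage 2: N_ring = 32 + 2·28 = 88
Stage 2: 32(ω_s−ω_c) = −88(ω_r−ω_c),  ω_c=0, ω_s=1
Stage 2: ω_r = 0 − (32/88)(1−0) = -4/11
  ⇒ ω_r²/ω_s² = -4/11
Coupling ω_s² = ω_c¹ ⇒ overall = 39/59 × -4/11 = -156/649

-156/649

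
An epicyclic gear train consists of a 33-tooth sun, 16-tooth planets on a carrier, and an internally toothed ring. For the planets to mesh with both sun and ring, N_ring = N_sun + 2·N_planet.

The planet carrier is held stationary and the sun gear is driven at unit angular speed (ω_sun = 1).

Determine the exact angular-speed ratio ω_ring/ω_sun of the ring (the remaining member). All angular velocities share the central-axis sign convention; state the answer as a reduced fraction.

N_ring = 33 + 2·16 = 65
33(ω_s−ω_c) = −65(ω_r−ω_c),  ω_c=0, ω_s=1
ω_r = 0 − (33/65)(1−0) = -33/65
ω_r/ω_s = -33/65

-33/65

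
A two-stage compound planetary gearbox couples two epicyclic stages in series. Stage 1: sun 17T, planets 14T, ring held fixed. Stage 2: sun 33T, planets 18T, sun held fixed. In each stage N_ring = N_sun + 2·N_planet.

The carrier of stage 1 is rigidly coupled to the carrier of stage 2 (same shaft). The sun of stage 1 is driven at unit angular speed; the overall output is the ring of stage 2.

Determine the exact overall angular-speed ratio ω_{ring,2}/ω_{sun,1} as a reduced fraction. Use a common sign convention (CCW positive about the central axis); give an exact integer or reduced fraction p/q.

Stage 1: N_ring = 17 + 2·14 = 45
Stage 1: 17(ω_s−ω_c) = −45(ω_r−ω_c),  ω_r=0, ω_s=1
Stage 1: 17(1−ω_c) = −45(0−ω_c)  ⇒  62ω_c = 17  ⇒  ω_c = 17/62
  ⇒ ω_c¹/ω_s¹ = 17/62
Stage 2: N_ring = 33 + 2·18 = 69
Stage 2: 33(ω_s−ω_c) = −69(ω_r−ω_c),  ω_s=0, ω_c=1
Stage 2: ω_r = 1 − (33/69)(0−1) = 34/23
  ⇒ ω_r²/ω_c² = 34/23
Coupling ω_c² = ω_c¹ ⇒ overall = 17/62 × 34/23 = 289/713

289/713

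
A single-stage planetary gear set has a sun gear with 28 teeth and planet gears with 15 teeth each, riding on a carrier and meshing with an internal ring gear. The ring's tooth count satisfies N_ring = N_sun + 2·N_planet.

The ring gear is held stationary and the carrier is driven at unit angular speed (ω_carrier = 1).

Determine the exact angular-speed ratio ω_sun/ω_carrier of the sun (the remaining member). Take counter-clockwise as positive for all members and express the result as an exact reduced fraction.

N_ring = 28 + 2·15 = 58
28(ω_s−ω_c) = −58(ω_r−ω_c),  ω_r=0, ω_c=1
ω_s = 1 − (58/28)(0−1) = 43/14
ω_s/ω_c = 43/14

43/14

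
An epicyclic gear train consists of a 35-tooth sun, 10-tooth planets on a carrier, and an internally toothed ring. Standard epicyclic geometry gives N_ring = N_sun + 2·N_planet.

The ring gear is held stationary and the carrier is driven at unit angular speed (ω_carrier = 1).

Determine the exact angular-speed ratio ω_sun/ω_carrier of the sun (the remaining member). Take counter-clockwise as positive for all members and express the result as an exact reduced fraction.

18/7

N_ring = 35 + 2·10 = 55
35(ω_s−ω_c) = −55(ω_r−ω_c),  ω_r=0, ω_c=1
ω_s = 1 − (55/35)(0−1) = 18/7
ω_s/ω_c = 18/7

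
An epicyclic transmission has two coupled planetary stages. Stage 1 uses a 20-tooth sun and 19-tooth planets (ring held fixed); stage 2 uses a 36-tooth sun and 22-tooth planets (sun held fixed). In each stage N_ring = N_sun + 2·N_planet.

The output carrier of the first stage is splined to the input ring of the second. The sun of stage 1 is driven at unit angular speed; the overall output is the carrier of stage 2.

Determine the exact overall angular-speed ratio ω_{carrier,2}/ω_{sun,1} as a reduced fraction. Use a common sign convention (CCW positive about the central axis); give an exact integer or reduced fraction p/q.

200/1131

Stage 1: N_ring = 20 + 2·19 = 58
Stage 1: 20(ω_s−ω_c) = −58(ω_r−ω_c),  ω_r=0, ω_s=1
Stage 1: 20(1−ω_c) = −58(0−ω_c)  ⇒  78ω_c = 20  ⇒  ω_c = 10/39
  ⇒ ω_c¹/ω_s¹ = 10/39
Stage 2: N_ring = 36 + 2·22 = 80
Stage 2: 36(ω_s−ω_c) = −80(ω_r−ω_c),  ω_s=0, ω_r=1
Stage 2: 36(0−ω_c) = −80(1−ω_c)  ⇒  116ω_c = 80  ⇒  ω_c = 20/29
  ⇒ ω_c²/ω_r² = 20/29
Coupling ω_r² = ω_c¹ ⇒ overall = 10/39 × 20/29 = 200/1131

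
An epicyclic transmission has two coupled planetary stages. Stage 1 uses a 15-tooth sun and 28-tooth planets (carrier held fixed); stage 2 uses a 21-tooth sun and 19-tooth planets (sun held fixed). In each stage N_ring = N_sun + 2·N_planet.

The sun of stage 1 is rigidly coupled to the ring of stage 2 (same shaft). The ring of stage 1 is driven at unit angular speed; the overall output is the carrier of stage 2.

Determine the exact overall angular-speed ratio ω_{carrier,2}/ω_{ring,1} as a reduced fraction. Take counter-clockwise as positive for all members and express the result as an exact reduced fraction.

Stage 1: N_ring = 15 + 2·28 = 71
Stage 1: 15(ω_s−ω_c) = −71(ω_r−ω_c),  ω_c=0, ω_r=1
Stage 1: ω_s = 0 − (71/15)(1−0) = -71/15
  ⇒ ω_s¹/ω_r¹ = -71/15
Stage 2: N_ring = 21 + 2·19 = 59
Stage 2: 21(ω_s−ω_c) = −59(ω_r−ω_c),  ω_s=0, ω_r=1
Stage 2: 21(0−ω_c) = −59(1−ω_c)  ⇒  80ω_c = 59  ⇒  ω_c = 59/80
  ⇒ ω_c²/ω_r² = 59/80
Coupling ω_r² = ω_s¹ ⇒ overall = -71/15 × 59/80 = -4189/1200

-4189/1200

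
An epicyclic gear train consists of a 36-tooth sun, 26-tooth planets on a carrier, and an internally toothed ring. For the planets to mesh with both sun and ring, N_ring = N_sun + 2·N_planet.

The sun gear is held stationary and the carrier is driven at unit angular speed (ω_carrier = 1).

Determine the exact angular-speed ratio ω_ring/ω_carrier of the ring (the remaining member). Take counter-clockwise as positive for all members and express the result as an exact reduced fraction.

31/22

N_ring = 36 + 2·26 = 88
36(ω_s−ω_c) = −88(ω_r−ω_c),  ω_s=0, ω_c=1
ω_r = 1 − (36/88)(0−1) = 31/22
ω_r/ω_c = 31/22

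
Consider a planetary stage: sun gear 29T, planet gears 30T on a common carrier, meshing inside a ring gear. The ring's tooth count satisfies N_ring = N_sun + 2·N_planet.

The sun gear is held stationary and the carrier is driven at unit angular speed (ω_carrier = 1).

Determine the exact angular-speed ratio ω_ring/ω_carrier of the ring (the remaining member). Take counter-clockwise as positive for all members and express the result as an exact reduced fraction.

118/89

N_ring = 29 + 2·30 = 89
29(ω_s−ω_c) = −89(ω_r−ω_c),  ω_s=0, ω_c=1
ω_r = 1 − (29/89)(0−1) = 118/89
ω_r/ω_c = 118/89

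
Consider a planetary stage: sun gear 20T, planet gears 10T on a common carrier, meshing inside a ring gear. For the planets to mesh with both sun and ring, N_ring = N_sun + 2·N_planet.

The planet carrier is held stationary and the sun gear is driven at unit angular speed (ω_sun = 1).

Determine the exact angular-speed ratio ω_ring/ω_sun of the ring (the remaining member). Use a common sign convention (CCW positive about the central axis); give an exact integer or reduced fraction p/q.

N_ring = 20 + 2·10 = 40
20(ω_s−ω_c) = −40(ω_r−ω_c),  ω_c=0, ω_s=1
ω_r = 0 − (20/40)(1−0) = -1/2
ω_r/ω_s = -1/2

-1/2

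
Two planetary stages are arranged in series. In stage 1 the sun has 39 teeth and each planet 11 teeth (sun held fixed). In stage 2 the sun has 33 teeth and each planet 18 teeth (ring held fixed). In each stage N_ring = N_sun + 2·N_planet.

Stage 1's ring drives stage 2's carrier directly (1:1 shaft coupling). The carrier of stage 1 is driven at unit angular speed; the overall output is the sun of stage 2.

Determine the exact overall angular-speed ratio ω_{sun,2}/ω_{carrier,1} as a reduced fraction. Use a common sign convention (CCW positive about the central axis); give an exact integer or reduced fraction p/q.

Stage 1: N_ring = 39 + 2·11 = 61
Stage 1: 39(ω_s−ω_c) = −61(ω_r−ω_c),  ω_s=0, ω_c=1
Stage 1: ω_r = 1 − (39/61)(0−1) = 100/61
  ⇒ ω_r¹/ω_c¹ = 100/61
Stage 2: N_ring = 33 + 2·18 = 69
Stage 2: 33(ω_s−ω_c) = −69(ω_r−ω_c),  ω_r=0, ω_c=1
Stage 2: ω_s = 1 − (69/33)(0−1) = 34/11
  ⇒ ω_s²/ω_c² = 34/11
Coupling ω_c² = ω_r¹ ⇒ overall = 100/61 × 34/11 = 3400/671

3400/671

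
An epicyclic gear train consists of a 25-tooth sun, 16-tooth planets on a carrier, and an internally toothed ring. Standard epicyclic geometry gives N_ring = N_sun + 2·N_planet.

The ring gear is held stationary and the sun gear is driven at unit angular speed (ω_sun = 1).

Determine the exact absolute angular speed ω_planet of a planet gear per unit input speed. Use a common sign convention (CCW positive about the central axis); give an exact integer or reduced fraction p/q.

N_ring = 25 + 2·16 = 57
25(ω_s−ω_c) = −57(ω_r−ω_c),  ω_r=0, ω_s=1
25(1−ω_c) = −57(0−ω_c)  ⇒  82ω_c = 25  ⇒  ω_c = 25/82
sun–planet: 25·(1−25/82) = −16·(ω_p−ω_c)  ⇒  ω_p−ω_c = −(25/16)·(57/82) = -1425/1312
ω_p = 25/82 − 1425/1312 = -25/32

-25/32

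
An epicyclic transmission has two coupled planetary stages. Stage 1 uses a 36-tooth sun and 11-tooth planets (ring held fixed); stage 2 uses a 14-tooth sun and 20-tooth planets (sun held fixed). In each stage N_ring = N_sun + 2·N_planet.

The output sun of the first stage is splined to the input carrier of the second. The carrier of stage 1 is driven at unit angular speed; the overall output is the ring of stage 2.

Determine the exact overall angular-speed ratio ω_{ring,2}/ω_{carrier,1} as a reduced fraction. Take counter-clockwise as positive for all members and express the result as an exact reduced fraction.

799/243

Stage 1: N_ring = 36 + 2·11 = 58
Stage 1: 36(ω_s−ω_c) = −58(ω_r−ω_c),  ω_r=0, ω_c=1
Stage 1: ω_s = 1 − (58/36)(0−1) = 47/18
  ⇒ ω_s¹/ω_c¹ = 47/18
Stage 2: N_ring = 14 + 2·20 = 54
Stage 2: 14(ω_s−ω_c) = −54(ω_r−ω_c),  ω_s=0, ω_c=1
Stage 2: ω_r = 1 − (14/54)(0−1) = 34/27
  ⇒ ω_r²/ω_c² = 34/27
Coupling ω_c² = ω_s¹ ⇒ overall = 47/18 × 34/27 = 799/243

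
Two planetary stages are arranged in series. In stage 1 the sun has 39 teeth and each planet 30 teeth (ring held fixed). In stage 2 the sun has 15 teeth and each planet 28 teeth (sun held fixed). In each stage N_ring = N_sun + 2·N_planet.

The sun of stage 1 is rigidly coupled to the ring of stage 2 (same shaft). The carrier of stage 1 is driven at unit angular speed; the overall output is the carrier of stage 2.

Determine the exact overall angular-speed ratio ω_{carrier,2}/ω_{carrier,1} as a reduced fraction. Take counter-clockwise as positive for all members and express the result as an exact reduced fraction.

1633/559

Stage 1: N_ring = 39 + 2·30 = 99
Stage 1: 39(ω_s−ω_c) = −99(ω_r−ω_c),  ω_r=0, ω_c=1
Stage 1: ω_s = 1 − (99/39)(0−1) = 46/13
  ⇒ ω_s¹/ω_c¹ = 46/13
Stage 2: N_ring = 15 + 2·28 = 71
Stage 2: 15(ω_s−ω_c) = −71(ω_r−ω_c),  ω_s=0, ω_r=1
Stage 2: 15(0−ω_c) = −71(1−ω_c)  ⇒  86ω_c = 71  ⇒  ω_c = 71/86
  ⇒ ω_c²/ω_r² = 71/86
Coupling ω_r² = ω_s¹ ⇒ overall = 46/13 × 71/86 = 1633/559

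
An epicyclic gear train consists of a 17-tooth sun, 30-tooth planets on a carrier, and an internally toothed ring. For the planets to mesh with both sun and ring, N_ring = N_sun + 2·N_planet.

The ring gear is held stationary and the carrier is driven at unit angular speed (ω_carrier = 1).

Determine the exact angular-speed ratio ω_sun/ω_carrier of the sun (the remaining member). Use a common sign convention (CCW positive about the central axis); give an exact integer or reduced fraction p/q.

N_ring = 17 + 2·30 = 77
17(ω_s−ω_c) = −77(ω_r−ω_c),  ω_r=0, ω_c=1
ω_s = 1 − (77/17)(0−1) = 94/17
ω_s/ω_c = 94/17

94/17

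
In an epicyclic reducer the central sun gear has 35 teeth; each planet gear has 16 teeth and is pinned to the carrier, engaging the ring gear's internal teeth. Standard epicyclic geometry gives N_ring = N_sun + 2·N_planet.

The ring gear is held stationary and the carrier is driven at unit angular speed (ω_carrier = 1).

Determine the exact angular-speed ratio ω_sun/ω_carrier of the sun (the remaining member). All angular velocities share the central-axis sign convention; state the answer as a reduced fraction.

102/35

N_ring = 35 + 2·16 = 67
35(ω_s−ω_c) = −67(ω_r−ω_c),  ω_r=0, ω_c=1
ω_s = 1 − (67/35)(0−1) = 102/35
ω_s/ω_c = 102/35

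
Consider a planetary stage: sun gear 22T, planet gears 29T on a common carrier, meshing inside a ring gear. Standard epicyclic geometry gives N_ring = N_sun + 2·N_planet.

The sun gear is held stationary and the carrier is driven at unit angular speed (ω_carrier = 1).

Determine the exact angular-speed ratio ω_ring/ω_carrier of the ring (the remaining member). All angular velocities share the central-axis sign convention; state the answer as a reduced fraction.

51/40

N_ring = 22 + 2·29 = 80
22(ω_s−ω_c) = −80(ω_r−ω_c),  ω_s=0, ω_c=1
ω_r = 1 − (22/80)(0−1) = 51/40
ω_r/ω_c = 51/40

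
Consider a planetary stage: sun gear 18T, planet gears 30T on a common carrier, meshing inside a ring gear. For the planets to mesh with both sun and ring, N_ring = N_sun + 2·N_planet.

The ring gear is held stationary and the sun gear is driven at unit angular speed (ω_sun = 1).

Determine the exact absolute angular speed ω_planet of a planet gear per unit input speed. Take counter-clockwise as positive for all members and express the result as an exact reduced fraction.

N_ring = 18 + 2·30 = 78
18(ω_s−ω_c) = −78(ω_r−ω_c),  ω_r=0, ω_s=1
18(1−ω_c) = −78(0−ω_c)  ⇒  96ω_c = 18  ⇒  ω_c = 3/16
sun–planet: 18·(1−3/16) = −30·(ω_p−ω_c)  ⇒  ω_p−ω_c = −(18/30)·(13/16) = -39/80
ω_p = 3/16 − 39/80 = -3/10

-3/10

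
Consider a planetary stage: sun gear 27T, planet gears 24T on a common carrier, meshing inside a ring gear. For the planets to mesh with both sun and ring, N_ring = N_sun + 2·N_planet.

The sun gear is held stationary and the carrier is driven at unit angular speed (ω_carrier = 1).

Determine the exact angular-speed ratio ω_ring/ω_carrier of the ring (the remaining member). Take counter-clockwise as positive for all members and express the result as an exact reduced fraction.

N_ring = 27 + 2·24 = 75
27(ω_s−ω_c) = −75(ω_r−ω_c),  ω_s=0, ω_c=1
ω_r = 1 − (27/75)(0−1) = 34/25
ω_r/ω_c = 34/25

34/25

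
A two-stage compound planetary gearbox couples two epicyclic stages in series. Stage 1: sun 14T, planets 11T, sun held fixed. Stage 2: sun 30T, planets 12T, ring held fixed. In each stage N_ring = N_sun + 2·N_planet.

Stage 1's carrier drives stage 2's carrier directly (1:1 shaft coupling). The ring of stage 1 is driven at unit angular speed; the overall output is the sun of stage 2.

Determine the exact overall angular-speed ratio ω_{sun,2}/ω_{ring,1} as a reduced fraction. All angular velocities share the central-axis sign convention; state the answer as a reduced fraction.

252/125

Stage 1: N_ring = 14 + 2·11 = 36
Stage 1: 14(ω_s−ω_c) = −36(ω_r−ω_c),  ω_s=0, ω_r=1
Stage 1: 14(0−ω_c) = −36(1−ω_c)  ⇒  50ω_c = 36  ⇒  ω_c = 18/25
  ⇒ ω_c¹/ω_r¹ = 18/25
Stage 2: N_ring = 30 + 2·12 = 54
Stage 2: 30(ω_s−ω_c) = −54(ω_r−ω_c),  ω_r=0, ω_c=1
Stage 2: ω_s = 1 − (54/30)(0−1) = 14/5
  ⇒ ω_s²/ω_c² = 14/5
Coupling ω_c² = ω_c¹ ⇒ overall = 18/25 × 14/5 = 252/125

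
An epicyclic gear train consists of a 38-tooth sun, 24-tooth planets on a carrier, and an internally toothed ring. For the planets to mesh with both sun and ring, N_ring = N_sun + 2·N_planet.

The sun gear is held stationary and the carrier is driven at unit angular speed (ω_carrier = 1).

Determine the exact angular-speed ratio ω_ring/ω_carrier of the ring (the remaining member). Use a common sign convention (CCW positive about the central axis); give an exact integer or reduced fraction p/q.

N_ring = 38 + 2·24 = 86
38(ω_s−ω_c) = −86(ω_r−ω_c),  ω_s=0, ω_c=1
ω_r = 1 − (38/86)(0−1) = 62/43
ω_r/ω_c = 62/43

62/43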